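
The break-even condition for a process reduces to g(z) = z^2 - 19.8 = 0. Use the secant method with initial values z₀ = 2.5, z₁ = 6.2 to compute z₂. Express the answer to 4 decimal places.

4.0575

g(2.5) = -13.550000, g(6.2) = 18.640000
z₂ = 6.200000 − 18.640000·(6.200000 − 2.500000) / (18.640000 − (-13.550000)) = 6.200000 − (68.968000)/(32.190000) = 4.057471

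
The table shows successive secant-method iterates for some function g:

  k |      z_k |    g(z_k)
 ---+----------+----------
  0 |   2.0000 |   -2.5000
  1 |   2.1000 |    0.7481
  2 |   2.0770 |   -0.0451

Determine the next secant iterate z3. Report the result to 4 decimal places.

z3 = 2.0770 − (-0.0451)·(2.0770 − 2.1000) / (-0.0451 − 0.7481)
   = 2.0770 − (0.001037)/(-0.793200) = 2.078308

2.0783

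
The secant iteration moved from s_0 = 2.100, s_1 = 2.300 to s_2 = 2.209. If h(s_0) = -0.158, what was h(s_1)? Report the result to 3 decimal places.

The secant line through (2.100, -0.158) and (2.300, h(s_1)) crosses zero at s_2 = 2.209.
So (2.100, -0.158), (2.300, h(s_1)), (2.209, 0) are collinear:
h(s_1) = -0.158 · (2.300 − 2.209) / (2.100 − 2.209) = -0.158 · (0.09100)/(-0.10900) = 0.13191

0.132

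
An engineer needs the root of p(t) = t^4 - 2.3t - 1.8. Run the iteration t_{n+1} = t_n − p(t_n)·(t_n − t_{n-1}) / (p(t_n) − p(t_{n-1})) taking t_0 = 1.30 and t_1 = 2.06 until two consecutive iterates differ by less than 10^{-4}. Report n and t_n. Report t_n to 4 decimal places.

p(1.30) = -1.933900, p(2.06) = 11.470141
t_2 = 2.060000 − 11.470141·(0.760000)/(13.404041) = 1.409651;  |Δ| = 0.650349
p(1.409651) = -1.093569
t_3 = 1.409651 − (-1.093569)·(-0.650349)/(-12.563710) = 1.466258;  |Δ| = 0.056608
p(1.466258) = -0.550265
t_4 = 1.466258 − (-0.550265)·(0.056608)/(0.543304) = 1.523591;  |Δ| = 0.057333
p(1.523591) = 0.084315
t_5 = 1.523591 − 0.084315·(0.057333)/(0.634580) = 1.515974;  |Δ| = 0.007618
p(1.515974) = -0.005126
t_6 = 1.515974 − (-0.005126)·(-0.007618)/(-0.089442) = 1.516410;  |Δ| = 0.000437
p(1.516410) = -0.000043
t_7 = 1.516410 − (-0.000043)·(0.000437)/(0.005083) = 1.516414;  |Δ| = 0.000004
|t_7 − t_6| = 0.000004 < 10^{-4}

n = 7, t_n = 1.5164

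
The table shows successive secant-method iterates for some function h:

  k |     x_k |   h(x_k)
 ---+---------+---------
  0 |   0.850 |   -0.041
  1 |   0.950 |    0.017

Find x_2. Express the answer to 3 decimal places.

x_2 = 0.950 − 0.017·(0.950 − 0.850) / (0.017 − (-0.041))
   = 0.950 − (0.00170)/(0.05800) = 0.92069

0.921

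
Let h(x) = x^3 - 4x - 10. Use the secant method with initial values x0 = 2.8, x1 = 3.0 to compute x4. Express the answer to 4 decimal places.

2.7608

h(2.8) = 0.752000, h(3.0) = 5.000000
x2 = 3.000000 − 5.000000·(3.000000 − 2.800000) / (5.000000 − 0.752000) = 3.000000 − (1.000000)/(4.248000) = 2.764595
h(2.764595) = 0.071381
x3 = 2.764595 − 0.071381·(2.764595 − 3.000000) / (0.071381 − 5.000000) = 2.764595 − (-0.016804)/(-4.928619) = 2.761186
h(2.761186) = 0.006942
x4 = 2.761186 − 0.006942·(2.761186 − 2.764595) / (0.006942 − 0.071381) = 2.761186 − (-0.000024)/(-0.064440) = 2.760818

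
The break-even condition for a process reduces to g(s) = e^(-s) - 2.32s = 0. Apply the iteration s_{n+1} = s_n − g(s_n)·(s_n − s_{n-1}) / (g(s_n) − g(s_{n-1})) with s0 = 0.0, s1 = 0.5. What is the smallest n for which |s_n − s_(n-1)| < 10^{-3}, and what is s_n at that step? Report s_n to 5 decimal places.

g(0.0) = 1.0000000, g(0.5) = -0.5534693
s2 = 0.5000000 − (-0.5534693)·(0.5000000)/(-1.5534693) = 0.3218602;  |Δ| = 0.1781398
g(0.3218602) = -0.0219162
s3 = 0.3218602 − (-0.0219162)·(-0.1781398)/(0.5315531) = 0.3145154;  |Δ| = 0.0073448
g(0.3145154) = 0.0004668
s4 = 0.3145154 − 0.0004668·(-0.0073448)/(0.0223831) = 0.3146686;  |Δ| = 0.0001532
|s4 − s3| = 0.0001532 < 10^{-3}

n = 4, s_n = 0.31467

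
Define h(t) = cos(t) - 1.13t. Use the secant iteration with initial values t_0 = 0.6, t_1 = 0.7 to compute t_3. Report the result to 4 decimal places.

h(0.6) = 0.147336, h(0.7) = -0.026158
t_2 = 0.700000 − (-0.026158)·(0.700000 − 0.600000) / (-0.026158 − 0.147336) = 0.700000 − (-0.002616)/(-0.173493) = 0.684923
h(0.684923) = 0.000505
t_3 = 0.684923 − 0.000505·(0.684923 − 0.700000) / (0.000505 − (-0.026158)) = 0.684923 − (-0.000008)/(0.026663) = 0.685208

0.6852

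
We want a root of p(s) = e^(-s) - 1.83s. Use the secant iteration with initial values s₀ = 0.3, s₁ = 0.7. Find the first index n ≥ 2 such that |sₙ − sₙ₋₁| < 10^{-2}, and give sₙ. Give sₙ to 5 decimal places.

n = 3, sₙ = 0.37528

p(0.3) = 0.1918182, p(0.7) = -0.7844147
s₂ = 0.7000000 − (-0.7844147)·(0.4000000)/(-0.9762329) = 0.3785953;  |Δ| = 0.3214047
p(0.3785953) = -0.0080066
s₃ = 0.3785953 − (-0.0080066)·(-0.3214047)/(0.7764081) = 0.3752808;  |Δ| = 0.0033144
|s₃ − s₂| = 0.0033144 < 10^{-2}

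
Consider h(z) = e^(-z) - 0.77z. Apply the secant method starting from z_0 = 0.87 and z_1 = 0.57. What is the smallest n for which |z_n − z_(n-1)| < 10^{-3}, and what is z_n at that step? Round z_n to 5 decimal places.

h(0.87) = -0.2509485, h(0.57) = 0.1266254
z_2 = 0.5700000 − 0.1266254·(-0.3000000)/(0.3775739) = 0.6706098;  |Δ| = 0.1006098
h(0.6706098) = -0.0049729
z_3 = 0.6706098 − (-0.0049729)·(0.1006098)/(-0.1315983) = 0.6668079;  |Δ| = 0.0038019
h(0.6668079) = -0.0000975
z_4 = 0.6668079 − (-0.0000975)·(-0.0038019)/(0.0048754) = 0.6667319;  |Δ| = 0.0000760
|z_4 − z_3| = 0.0000760 < 10^{-3}

n = 4, z_n = 0.66673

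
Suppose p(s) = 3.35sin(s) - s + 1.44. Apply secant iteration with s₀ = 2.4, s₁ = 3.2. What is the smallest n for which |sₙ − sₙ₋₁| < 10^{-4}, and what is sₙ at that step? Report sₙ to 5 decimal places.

p(2.4) = 1.3028017, p(3.2) = -1.9555534
s₂ = 3.2000000 − (-1.9555534)·(0.8000000)/(-3.2583550) = 2.7198673;  |Δ| = 0.4801327
p(2.7198673) = 0.0914057
s₃ = 2.7198673 − 0.0914057·(-0.4801327)/(2.0469590) = 2.7413073;  |Δ| = 0.0214400
p(2.7413073) = 0.0041244
s₄ = 2.7413073 − 0.0041244·(0.0214400)/(-0.0872813) = 2.7423205;  |Δ| = 0.0010131
p(2.7423205) = -0.0000151
s₅ = 2.7423205 − (-0.0000151)·(0.0010131)/(-0.0041395) = 2.7423168;  |Δ| = 0.0000037
|s₅ − s₄| = 0.0000037 < 10^{-4}

n = 5, sₙ = 2.74232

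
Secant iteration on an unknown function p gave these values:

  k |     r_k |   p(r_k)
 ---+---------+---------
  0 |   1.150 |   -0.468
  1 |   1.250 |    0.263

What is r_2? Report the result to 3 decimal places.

1.214

r_2 = 1.250 − 0.263·(1.250 − 1.150) / (0.263 − (-0.468))
   = 1.250 − (0.02630)/(0.73100) = 1.21402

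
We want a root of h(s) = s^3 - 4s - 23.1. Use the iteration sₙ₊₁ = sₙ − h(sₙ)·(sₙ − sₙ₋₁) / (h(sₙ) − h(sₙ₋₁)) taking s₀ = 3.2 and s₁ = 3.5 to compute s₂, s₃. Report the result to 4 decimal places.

3.3055, 3.3122

h(3.2) = -3.132000, h(3.5) = 5.775000
s₂ = 3.500000 − 5.775000·(3.500000 − 3.200000) / (5.775000 − (-3.132000)) = 3.500000 − (1.732500)/(8.907000) = 3.305490
h(3.305490) = -0.205301
s₃ = 3.305490 − (-0.205301)·(3.305490 − 3.500000) / (-0.205301 − 5.775000) = 3.305490 − (0.039933)/(-5.980301) = 3.312168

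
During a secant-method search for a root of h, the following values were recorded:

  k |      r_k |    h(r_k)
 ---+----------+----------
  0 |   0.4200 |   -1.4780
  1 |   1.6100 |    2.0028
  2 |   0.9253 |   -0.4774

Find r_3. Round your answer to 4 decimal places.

1.0571

r_3 = 0.9253 − (-0.4774)·(0.9253 − 1.6100) / (-0.4774 − 2.0028)
   = 0.9253 − (0.326876)/(-2.480200) = 1.057094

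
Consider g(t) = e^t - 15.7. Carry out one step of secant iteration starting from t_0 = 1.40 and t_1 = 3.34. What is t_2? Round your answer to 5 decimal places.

g(1.40) = -11.6448000, g(3.34) = 12.5191267
t_2 = 3.3400000 − 12.5191267·(3.3400000 − 1.4000000) / (12.5191267 − (-11.6448000)) = 3.3400000 − (24.2871058)/(24.1639267) = 2.3349024

2.33490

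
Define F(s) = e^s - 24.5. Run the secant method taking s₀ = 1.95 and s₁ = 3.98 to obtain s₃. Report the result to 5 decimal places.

3.02362

F(1.95) = -17.4713124, F(3.98) = 29.0170342
s₂ = 3.9800000 − 29.0170342·(3.9800000 − 1.9500000) / (29.0170342 − (-17.4713124)) = 3.9800000 − (58.9045795)/(46.4883466) = 2.7129173
F(2.7129173) = -9.4268155
s₃ = 2.7129173 − (-9.4268155)·(2.7129173 − 3.9800000) / (-9.4268155 − 29.0170342) = 2.7129173 − (11.9445547)/(-38.4438497) = 3.0236186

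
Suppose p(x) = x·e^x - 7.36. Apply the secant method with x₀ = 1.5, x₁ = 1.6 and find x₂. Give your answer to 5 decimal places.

1.55302

p(1.5) = -0.6374664, p(1.6) = 0.5648519
x₂ = 1.6000000 − 0.5648519·(1.6000000 − 1.5000000) / (0.5648519 − (-0.6374664)) = 1.6000000 − (0.0564852)/(1.2023183) = 1.5530198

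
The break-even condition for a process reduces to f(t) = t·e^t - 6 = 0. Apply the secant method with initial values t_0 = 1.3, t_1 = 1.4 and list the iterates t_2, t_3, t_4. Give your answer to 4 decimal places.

1.4356, 1.4323, 1.4324

f(1.3) = -1.229914, f(1.4) = -0.322720
t_2 = 1.400000 − (-0.322720)·(1.400000 − 1.300000) / (-0.322720 − (-1.229914)) = 1.400000 − (-0.032272)/(0.907194) = 1.435573
f(1.435573) = 0.032357
t_3 = 1.435573 − 0.032357·(1.435573 − 1.400000) / (0.032357 − (-0.322720)) = 1.435573 − (0.001151)/(0.355077) = 1.432332
f(1.432332) = -0.000744
t_4 = 1.432332 − (-0.000744)·(1.432332 − 1.435573) / (-0.000744 − 0.032357) = 1.432332 − (0.000002)/(-0.033101) = 1.432405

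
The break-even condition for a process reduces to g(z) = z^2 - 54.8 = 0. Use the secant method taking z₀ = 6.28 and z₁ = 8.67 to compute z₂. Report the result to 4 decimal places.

7.3075

g(6.28) = -15.361600, g(8.67) = 20.368900
z₂ = 8.670000 − 20.368900·(8.670000 − 6.280000) / (20.368900 − (-15.361600)) = 8.670000 − (48.681671)/(35.730500) = 7.307532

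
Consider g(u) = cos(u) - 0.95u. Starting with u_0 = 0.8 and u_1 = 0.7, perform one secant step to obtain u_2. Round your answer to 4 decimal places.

0.7612

g(0.8) = -0.063293, g(0.7) = 0.099842
u_2 = 0.700000 − 0.099842·(0.700000 − 0.800000) / (0.099842 − (-0.063293)) = 0.700000 − (-0.009984)/(0.163135) = 0.761202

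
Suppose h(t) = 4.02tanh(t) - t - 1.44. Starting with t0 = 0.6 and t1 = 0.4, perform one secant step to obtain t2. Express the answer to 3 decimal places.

h(0.6) = 0.11894, h(0.4) = -0.31261
t2 = 0.40000 − (-0.31261)·(0.40000 − 0.60000) / (-0.31261 − 0.11894) = 0.40000 − (0.06252)/(-0.43154) = 0.54488

0.545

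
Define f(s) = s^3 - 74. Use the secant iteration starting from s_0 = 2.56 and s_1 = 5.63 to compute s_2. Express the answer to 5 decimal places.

f(2.56) = -57.2227840, f(5.63) = 104.4535470
s_2 = 5.6300000 − 104.4535470·(5.6300000 − 2.5600000) / (104.4535470 − (-57.2227840)) = 5.6300000 − (320.6723893)/(161.6763310) = 3.6465780

3.64658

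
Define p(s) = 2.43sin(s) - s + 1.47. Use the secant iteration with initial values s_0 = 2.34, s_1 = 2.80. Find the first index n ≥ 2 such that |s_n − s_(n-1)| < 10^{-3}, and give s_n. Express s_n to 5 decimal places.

n = 4, s_n = 2.63949

p(2.34) = 0.8758694, p(2.80) = -0.5159788
s_2 = 2.8000000 − (-0.5159788)·(0.4600000)/(-1.3918482) = 2.6294712;  |Δ| = 0.1705288
p(2.6294712) = 0.0312960
s_3 = 2.6294712 − 0.0312960·(-0.1705288)/(0.5472748) = 2.6392229;  |Δ| = 0.0097517
p(2.6392229) = 0.0008314
s_4 = 2.6392229 − 0.0008314·(0.0097517)/(-0.0304646) = 2.6394890;  |Δ| = 0.0002661
|s_4 − s_3| = 0.0002661 < 10^{-3}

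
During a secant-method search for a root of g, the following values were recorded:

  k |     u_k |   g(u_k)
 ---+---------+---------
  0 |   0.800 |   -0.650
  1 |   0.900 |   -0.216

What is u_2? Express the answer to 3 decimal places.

u_2 = 0.900 − (-0.216)·(0.900 − 0.800) / (-0.216 − (-0.650))
   = 0.900 − (-0.02160)/(0.43400) = 0.94977

0.950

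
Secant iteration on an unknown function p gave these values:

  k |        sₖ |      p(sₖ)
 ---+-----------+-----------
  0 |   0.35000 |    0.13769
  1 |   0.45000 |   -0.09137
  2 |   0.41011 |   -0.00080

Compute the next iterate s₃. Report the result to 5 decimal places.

s₃ = 0.41011 − (-0.00080)·(0.41011 − 0.45000) / (-0.00080 − (-0.09137))
   = 0.41011 − (0.0000319)/(0.0905700) = 0.4097577

0.40976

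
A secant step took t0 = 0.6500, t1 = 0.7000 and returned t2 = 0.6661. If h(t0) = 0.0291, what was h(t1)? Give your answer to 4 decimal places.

-0.0613

The secant line through (0.6500, 0.0291) and (0.7000, h(t1)) crosses zero at t2 = 0.6661.
So (0.6500, 0.0291), (0.7000, h(t1)), (0.6661, 0) are collinear:
h(t1) = 0.0291 · (0.7000 − 0.6661) / (0.6500 − 0.6661) = 0.0291 · (0.033900)/(-0.016100) = -0.061273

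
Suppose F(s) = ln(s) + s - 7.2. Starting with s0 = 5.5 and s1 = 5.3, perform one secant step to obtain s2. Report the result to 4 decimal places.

F(5.5) = 0.004748, F(5.3) = -0.232293
s2 = 5.300000 − (-0.232293)·(5.300000 − 5.500000) / (-0.232293 − 0.004748) = 5.300000 − (0.046459)/(-0.237041) = 5.495994

5.4960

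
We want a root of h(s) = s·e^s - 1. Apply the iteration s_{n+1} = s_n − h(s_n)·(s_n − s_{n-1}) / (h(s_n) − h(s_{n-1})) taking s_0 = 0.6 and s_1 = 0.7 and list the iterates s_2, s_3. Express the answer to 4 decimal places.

0.5705, 0.5675

h(0.6) = 0.093271, h(0.7) = 0.409627
s_2 = 0.700000 − 0.409627·(0.700000 − 0.600000) / (0.409627 − 0.093271) = 0.700000 − (0.040963)/(0.316356) = 0.570517
h(0.570517) = 0.009348
s_3 = 0.570517 − 0.009348·(0.570517 − 0.700000) / (0.009348 − 0.409627) = 0.570517 − (-0.001210)/(-0.400279) = 0.567493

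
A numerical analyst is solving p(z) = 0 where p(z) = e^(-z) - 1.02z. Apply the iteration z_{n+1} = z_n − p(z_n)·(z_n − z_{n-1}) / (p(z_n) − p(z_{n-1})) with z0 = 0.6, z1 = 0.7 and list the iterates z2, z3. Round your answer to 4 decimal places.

0.5590, 0.5600

p(0.6) = -0.063188, p(0.7) = -0.217415
z2 = 0.700000 − (-0.217415)·(0.700000 − 0.600000) / (-0.217415 − (-0.063188)) = 0.700000 − (-0.021741)/(-0.154226) = 0.559029
p(0.559029) = 0.001555
z3 = 0.559029 − 0.001555·(0.559029 − 0.700000) / (0.001555 − (-0.217415)) = 0.559029 − (-0.000219)/(0.218969) = 0.560030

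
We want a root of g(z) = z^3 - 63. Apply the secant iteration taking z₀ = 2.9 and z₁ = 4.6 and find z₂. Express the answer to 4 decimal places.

3.7998

g(2.9) = -38.611000, g(4.6) = 34.336000
z₂ = 4.600000 − 34.336000·(4.600000 − 2.900000) / (34.336000 − (-38.611000)) = 4.600000 − (58.371200)/(72.947000) = 3.799814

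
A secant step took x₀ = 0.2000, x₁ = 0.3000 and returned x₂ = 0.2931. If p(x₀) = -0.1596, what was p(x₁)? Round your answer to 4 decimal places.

The secant line through (0.2000, -0.1596) and (0.3000, p(x₁)) crosses zero at x₂ = 0.2931.
So (0.2000, -0.1596), (0.3000, p(x₁)), (0.2931, 0) are collinear:
p(x₁) = -0.1596 · (0.3000 − 0.2931) / (0.2000 − 0.2931) = -0.1596 · (0.006900)/(-0.093100) = 0.011829

0.0118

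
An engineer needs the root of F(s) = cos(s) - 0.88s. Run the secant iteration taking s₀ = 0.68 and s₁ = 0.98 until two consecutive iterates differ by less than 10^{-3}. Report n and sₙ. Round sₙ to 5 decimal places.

n = 4, sₙ = 0.79543

F(0.68) = 0.1791727, F(0.98) = -0.3053775
s₂ = 0.9800000 − (-0.3053775)·(0.3000000)/(-0.4845502) = 0.7909314;  |Δ| = 0.1890686
F(0.7909314) = 0.0071638
s₃ = 0.7909314 − 0.0071638·(-0.1890686)/(0.3125413) = 0.7952650;  |Δ| = 0.0043337
F(0.7952650) = 0.0002623
s₄ = 0.7952650 − 0.0002623·(0.0043337)/(-0.0069015) = 0.7954297;  |Δ| = 0.0001647
|s₄ − s₃| = 0.0001647 < 10^{-3}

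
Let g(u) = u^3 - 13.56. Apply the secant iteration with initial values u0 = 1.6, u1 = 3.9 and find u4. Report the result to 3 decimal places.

2.420

g(1.6) = -9.46400, g(3.9) = 45.75900
u2 = 3.90000 − 45.75900·(3.90000 − 1.60000) / (45.75900 − (-9.46400)) = 3.90000 − (105.24570)/(55.22300) = 1.99417
g(1.99417) = -5.62977
u3 = 1.99417 − (-5.62977)·(1.99417 − 3.90000) / (-5.62977 − 45.75900) = 1.99417 − (10.72938)/(-51.38877) = 2.20296
g(2.20296) = -2.86900
u4 = 2.20296 − (-2.86900)·(2.20296 − 1.99417) / (-2.86900 − (-5.62977)) = 2.20296 − (-0.59901)/(2.76077) = 2.41993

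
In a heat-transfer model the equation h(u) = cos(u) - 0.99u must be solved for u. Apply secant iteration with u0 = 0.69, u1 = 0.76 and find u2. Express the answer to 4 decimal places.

0.7433

h(0.69) = 0.088146, h(0.76) = -0.027564
u2 = 0.760000 − (-0.027564)·(0.760000 − 0.690000) / (-0.027564 − 0.088146) = 0.760000 − (-0.001929)/(-0.115710) = 0.743325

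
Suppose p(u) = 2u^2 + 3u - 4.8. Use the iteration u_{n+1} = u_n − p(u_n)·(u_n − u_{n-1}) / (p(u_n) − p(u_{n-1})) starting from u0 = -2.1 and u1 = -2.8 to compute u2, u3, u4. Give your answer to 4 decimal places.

p(-2.1) = -2.280000, p(-2.8) = 2.480000
u2 = -2.800000 − 2.480000·(-2.800000 − (-2.100000)) / (2.480000 − (-2.280000)) = -2.800000 − (-1.736000)/(4.760000) = -2.435294
p(-2.435294) = -0.244567
u3 = -2.435294 − (-0.244567)·(-2.435294 − (-2.800000)) / (-0.244567 − 2.480000) = -2.435294 − (-0.089195)/(-2.724567) = -2.468031
p(-2.468031) = -0.021736
u4 = -2.468031 − (-0.021736)·(-2.468031 − (-2.435294)) / (-0.021736 − (-0.244567)) = -2.468031 − (0.000712)/(0.222832) = -2.471225

-2.4353, -2.4680, -2.4712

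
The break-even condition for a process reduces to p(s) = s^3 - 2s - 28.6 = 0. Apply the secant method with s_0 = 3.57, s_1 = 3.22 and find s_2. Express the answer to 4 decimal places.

p(3.57) = 9.759293, p(3.22) = -1.653752
s_2 = 3.220000 − (-1.653752)·(3.220000 − 3.570000) / (-1.653752 − 9.759293) = 3.220000 − (0.578813)/(-11.413045) = 3.270715

3.2707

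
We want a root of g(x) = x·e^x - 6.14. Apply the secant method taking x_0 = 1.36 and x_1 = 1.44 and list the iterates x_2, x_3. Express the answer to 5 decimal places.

1.44639, 1.44601

g(1.36) = -0.8411771, g(1.44) = -0.0621980
x_2 = 1.4400000 − (-0.0621980)·(1.4400000 − 1.3600000) / (-0.0621980 − (-0.8411771)) = 1.4400000 − (-0.0049758)/(0.7789791) = 1.4463876
g(1.4463876) = 0.0038821
x_3 = 1.4463876 − 0.0038821·(1.4463876 − 1.4400000) / (0.0038821 − (-0.0621980)) = 1.4463876 − (0.0000248)/(0.0660802) = 1.4460124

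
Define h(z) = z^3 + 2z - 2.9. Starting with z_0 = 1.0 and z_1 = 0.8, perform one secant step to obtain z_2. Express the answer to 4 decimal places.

h(1.0) = 0.100000, h(0.8) = -0.788000
z_2 = 0.800000 − (-0.788000)·(0.800000 − 1.000000) / (-0.788000 − 0.100000) = 0.800000 − (0.157600)/(-0.888000) = 0.977477

0.9775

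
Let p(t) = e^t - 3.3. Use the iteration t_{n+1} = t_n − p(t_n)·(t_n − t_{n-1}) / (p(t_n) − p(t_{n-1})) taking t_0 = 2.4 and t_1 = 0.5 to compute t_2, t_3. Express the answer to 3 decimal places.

0.835, 1.343

p(2.4) = 7.72318, p(0.5) = -1.65128
t_2 = 0.50000 − (-1.65128)·(0.50000 − 2.40000) / (-1.65128 − 7.72318) = 0.50000 − (3.13743)/(-9.37446) = 0.83468
p(0.83468) = -0.99593
t_3 = 0.83468 − (-0.99593)·(0.83468 − 0.50000) / (-0.99593 − (-1.65128)) = 0.83468 − (-0.33332)/(0.65535) = 1.34328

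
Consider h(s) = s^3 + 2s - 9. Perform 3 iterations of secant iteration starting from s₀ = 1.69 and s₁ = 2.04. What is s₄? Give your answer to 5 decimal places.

1.76250

h(1.69) = -0.7931910, h(2.04) = 3.5696640
s₂ = 2.0400000 − 3.5696640·(2.0400000 − 1.6900000) / (3.5696640 − (-0.7931910)) = 2.0400000 − (1.2493824)/(4.3628550) = 1.7536319
h(1.7536319) = -0.0999236
s₃ = 1.7536319 − (-0.0999236)·(1.7536319 − 2.0400000) / (-0.0999236 − 3.5696640) = 1.7536319 − (0.0286149)/(-3.6695876) = 1.7614298
h(1.7614298) = -0.0120670
s₄ = 1.7614298 − (-0.0120670)·(1.7614298 − 1.7536319) / (-0.0120670 − (-0.0999236)) = 1.7614298 − (-0.0000941)/(0.0878566) = 1.7625008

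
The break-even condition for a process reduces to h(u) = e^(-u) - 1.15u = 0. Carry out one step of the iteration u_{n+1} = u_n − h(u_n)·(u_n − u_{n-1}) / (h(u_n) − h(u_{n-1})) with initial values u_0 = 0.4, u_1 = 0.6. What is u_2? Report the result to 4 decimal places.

h(0.4) = 0.210320, h(0.6) = -0.141188
u_2 = 0.600000 − (-0.141188)·(0.600000 − 0.400000) / (-0.141188 − 0.210320) = 0.600000 − (-0.028238)/(-0.351508) = 0.519667

0.5197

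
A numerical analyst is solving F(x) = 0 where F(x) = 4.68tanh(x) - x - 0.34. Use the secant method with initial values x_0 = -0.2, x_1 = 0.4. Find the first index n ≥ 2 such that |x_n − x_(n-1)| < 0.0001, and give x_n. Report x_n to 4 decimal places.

F(-0.2) = -1.063716, F(0.4) = 1.038161
x_2 = 0.400000 − 1.038161·(0.600000)/(2.101878) = 0.103648;  |Δ| = 0.296352
F(0.103648) = 0.039693
x_3 = 0.103648 − 0.039693·(-0.296352)/(-0.998468) = 0.091866;  |Δ| = 0.011781
F(0.091866) = -0.003138
x_4 = 0.091866 − (-0.003138)·(-0.011781)/(-0.042831) = 0.092729;  |Δ| = 0.000863
F(0.092729) = 0.000004
x_5 = 0.092729 − 0.000004·(0.000863)/(0.003142) = 0.092728;  |Δ| = 0.000001
|x_5 − x_4| = 0.000001 < 0.0001

n = 5, x_n = 0.0927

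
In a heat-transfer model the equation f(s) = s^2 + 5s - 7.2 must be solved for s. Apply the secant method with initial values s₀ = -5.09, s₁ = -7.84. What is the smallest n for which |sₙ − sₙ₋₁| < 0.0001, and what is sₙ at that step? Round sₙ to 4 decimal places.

n = 6, sₙ = -6.1674

f(-5.09) = -6.741900, f(-7.84) = 15.065600
s₂ = -7.840000 − 15.065600·(-2.750000)/(21.807500) = -5.940177;  |Δ| = 1.899823
f(-5.940177) = -1.615185
s₃ = -5.940177 − (-1.615185)·(1.899823)/(-16.680785) = -6.124135;  |Δ| = 0.183958
f(-6.124135) = -0.315647
s₄ = -6.124135 − (-0.315647)·(-0.183958)/(1.299538) = -6.168817;  |Δ| = 0.044682
f(-6.168817) = 0.010216
s₅ = -6.168817 − 0.010216·(-0.044682)/(0.325864) = -6.167416;  |Δ| = 0.001401
f(-6.167416) = -0.000061
s₆ = -6.167416 − (-0.000061)·(0.001401)/(-0.010277) = -6.167424;  |Δ| = 0.000008
|s₆ − s₅| = 0.000008 < 0.0001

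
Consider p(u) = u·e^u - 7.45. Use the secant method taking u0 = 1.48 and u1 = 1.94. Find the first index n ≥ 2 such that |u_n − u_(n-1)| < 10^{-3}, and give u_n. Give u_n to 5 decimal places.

p(1.48) = -0.9484404, p(1.94) = 6.0499769
u2 = 1.9400000 − 6.0499769·(0.4600000)/(6.9984173) = 1.5423402;  |Δ| = 0.3976598
p(1.5423402) = -0.2387592
u3 = 1.5423402 − (-0.2387592)·(-0.3976598)/(-6.2887360) = 1.5574378;  |Δ| = 0.0150976
p(1.5574378) = -0.0573976
u4 = 1.5574378 − (-0.0573976)·(0.0150976)/(0.1813616) = 1.5622159;  |Δ| = 0.0047781
p(1.5622159) = 0.0007983
u5 = 1.5622159 − 0.0007983·(0.0047781)/(0.0581959) = 1.5621504;  |Δ| = 0.0000655
|u5 − u4| = 0.0000655 < 10^{-3}

n = 5, u_n = 1.56215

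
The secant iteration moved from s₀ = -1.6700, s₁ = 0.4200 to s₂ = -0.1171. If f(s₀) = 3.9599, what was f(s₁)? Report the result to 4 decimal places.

-1.3696

The secant line through (-1.6700, 3.9599) and (0.4200, f(s₁)) crosses zero at s₂ = -0.1171.
So (-1.6700, 3.9599), (0.4200, f(s₁)), (-0.1171, 0) are collinear:
f(s₁) = 3.9599 · (0.4200 − (-0.1171)) / (-1.6700 − (-0.1171)) = 3.9599 · (0.537100)/(-1.552900) = -1.369607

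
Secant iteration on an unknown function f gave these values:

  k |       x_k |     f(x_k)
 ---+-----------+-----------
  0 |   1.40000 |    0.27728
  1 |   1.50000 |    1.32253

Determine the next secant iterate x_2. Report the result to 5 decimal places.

1.37347

x_2 = 1.50000 − 1.32253·(1.50000 − 1.40000) / (1.32253 − 0.27728)
   = 1.50000 − (0.1322530)/(1.0452500) = 1.3734724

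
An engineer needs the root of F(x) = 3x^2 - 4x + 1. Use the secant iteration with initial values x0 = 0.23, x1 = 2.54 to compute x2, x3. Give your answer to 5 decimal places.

0.17462, 0.07978

F(0.23) = 0.2387000, F(2.54) = 10.1948000
x2 = 2.5400000 − 10.1948000·(2.5400000 − 0.2300000) / (10.1948000 − 0.2387000) = 2.5400000 − (23.5499880)/(9.9561000) = 0.1746172
F(0.1746172) = 0.3930048
x3 = 0.1746172 − 0.3930048·(0.1746172 − 2.5400000) / (0.3930048 − 10.1948000) = 0.1746172 − (-0.9296068)/(-9.8017952) = 0.0797767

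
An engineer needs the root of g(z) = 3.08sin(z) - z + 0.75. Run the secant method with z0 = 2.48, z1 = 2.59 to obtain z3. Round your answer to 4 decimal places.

2.5267

g(2.48) = 0.162273, g(2.59) = -0.225943
z2 = 2.590000 − (-0.225943)·(2.590000 − 2.480000) / (-0.225943 − 0.162273) = 2.590000 − (-0.024854)/(-0.388216) = 2.525980
g(2.525980) = 0.002595
z3 = 2.525980 − 0.002595·(2.525980 − 2.590000) / (0.002595 − (-0.225943)) = 2.525980 − (-0.000166)/(0.228538) = 2.526706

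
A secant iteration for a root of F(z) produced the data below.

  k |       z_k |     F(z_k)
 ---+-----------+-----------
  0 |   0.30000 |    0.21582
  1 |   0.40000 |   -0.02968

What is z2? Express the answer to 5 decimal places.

z2 = 0.40000 − (-0.02968)·(0.40000 − 0.30000) / (-0.02968 − 0.21582)
   = 0.40000 − (-0.0029680)/(-0.2455000) = 0.3879104

0.38791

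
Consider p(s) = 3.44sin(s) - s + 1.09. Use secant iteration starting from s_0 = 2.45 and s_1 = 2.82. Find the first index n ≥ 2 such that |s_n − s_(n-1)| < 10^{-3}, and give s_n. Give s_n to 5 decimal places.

n = 4, s_n = 2.66577

p(2.45) = 0.8339106, p(2.82) = -0.6426918
s_2 = 2.8200000 − (-0.6426918)·(0.3700000)/(-1.4766024) = 2.6589573;  |Δ| = 0.1610427
p(2.6589573) = 0.0275985
s_3 = 2.6589573 − 0.0275985·(-0.1610427)/(0.6702903) = 2.6655881;  |Δ| = 0.0066308
p(2.6655881) = 0.0007284
s_4 = 2.6655881 − 0.0007284·(0.0066308)/(-0.0268701) = 2.6657679;  |Δ| = 0.0001798
|s_4 − s_3| = 0.0001798 < 10^{-3}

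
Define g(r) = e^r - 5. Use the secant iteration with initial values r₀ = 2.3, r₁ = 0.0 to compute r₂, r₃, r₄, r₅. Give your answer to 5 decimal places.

g(2.3) = 4.9741825, g(0.0) = -4.0000000
r₂ = 0.0000000 − (-4.0000000)·(0.0000000 − 2.3000000) / (-4.0000000 − 4.9741825) = 0.0000000 − (9.2000000)/(-8.9741825) = 1.0251630
g(1.0251630) = -2.2124501
r₃ = 1.0251630 − (-2.2124501)·(1.0251630 − 0.0000000) / (-2.2124501 − (-4.0000000)) = 1.0251630 − (-2.2681221)/(1.7875499) = 2.2940071
g(2.2940071) = 4.9145871
r₄ = 2.2940071 − 4.9145871·(2.2940071 − 1.0251630) / (4.9145871 − (-2.2124501)) = 2.2940071 − (6.2358448)/(7.1270372) = 1.4190510
g(1.4190510) = -0.8668038
r₅ = 1.4190510 − (-0.8668038)·(1.4190510 − 2.2940071) / (-0.8668038 − 4.9145871) = 1.4190510 − (0.7584153)/(-5.7813909) = 1.5502332

1.02516, 2.29401, 1.41905, 1.55023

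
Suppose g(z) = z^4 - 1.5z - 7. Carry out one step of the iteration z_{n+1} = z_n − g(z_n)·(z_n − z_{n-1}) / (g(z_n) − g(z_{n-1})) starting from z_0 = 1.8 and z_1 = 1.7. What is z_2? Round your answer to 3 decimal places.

1.760

g(1.8) = 0.79760, g(1.7) = -1.19790
z_2 = 1.70000 − (-1.19790)·(1.70000 − 1.80000) / (-1.19790 − 0.79760) = 1.70000 − (0.11979)/(-1.99550) = 1.76003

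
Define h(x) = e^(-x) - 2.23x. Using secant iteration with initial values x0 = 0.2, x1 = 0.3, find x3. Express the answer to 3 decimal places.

0.324

h(0.2) = 0.37273, h(0.3) = 0.07182
x2 = 0.30000 − 0.07182·(0.30000 − 0.20000) / (0.07182 − 0.37273) = 0.30000 − (0.00718)/(-0.30091) = 0.32387
h(0.32387) = 0.00112
x3 = 0.32387 − 0.00112·(0.32387 − 0.30000) / (0.00112 − 0.07182) = 0.32387 − (0.00003)/(-0.07069) = 0.32425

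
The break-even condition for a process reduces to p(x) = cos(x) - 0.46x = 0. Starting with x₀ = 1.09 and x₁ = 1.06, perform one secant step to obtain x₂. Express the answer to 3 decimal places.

p(1.09) = -0.03891, p(1.06) = 0.00127
x₂ = 1.06000 − 0.00127·(1.06000 − 1.09000) / (0.00127 − (-0.03891)) = 1.06000 − (-0.00004)/(0.04019) = 1.06095

1.061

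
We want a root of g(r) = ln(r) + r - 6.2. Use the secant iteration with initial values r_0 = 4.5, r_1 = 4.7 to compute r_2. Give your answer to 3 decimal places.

4.661

g(4.5) = -0.19592, g(4.7) = 0.04756
r_2 = 4.70000 − 0.04756·(4.70000 − 4.50000) / (0.04756 − (-0.19592)) = 4.70000 − (0.00951)/(0.24349) = 4.66093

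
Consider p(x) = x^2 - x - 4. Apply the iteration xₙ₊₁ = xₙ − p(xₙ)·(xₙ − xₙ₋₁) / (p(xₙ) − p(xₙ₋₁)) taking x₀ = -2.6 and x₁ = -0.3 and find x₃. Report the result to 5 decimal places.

p(-2.6) = 5.3600000, p(-0.3) = -3.6100000
x₂ = -0.3000000 − (-3.6100000)·(-0.3000000 − (-2.6000000)) / (-3.6100000 − 5.3600000) = -0.3000000 − (-8.3030000)/(-8.9700000) = -1.2256410
p(-1.2256410) = -1.2721631
x₃ = -1.2256410 − (-1.2721631)·(-1.2256410 − (-0.3000000)) / (-1.2721631 − (-3.6100000)) = -1.2256410 − (1.1775663)/(2.3378369) = -1.7293401

-1.72934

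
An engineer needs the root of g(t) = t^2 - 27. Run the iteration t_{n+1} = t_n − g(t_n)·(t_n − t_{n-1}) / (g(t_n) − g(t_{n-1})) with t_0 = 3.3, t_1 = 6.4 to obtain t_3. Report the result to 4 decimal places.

5.1712

g(3.3) = -16.110000, g(6.4) = 13.960000
t_2 = 6.400000 − 13.960000·(6.400000 − 3.300000) / (13.960000 − (-16.110000)) = 6.400000 − (43.276000)/(30.070000) = 4.960825
g(4.960825) = -2.390218
t_3 = 4.960825 − (-2.390218)·(4.960825 − 6.400000) / (-2.390218 − 13.960000) = 4.960825 − (3.439942)/(-16.350218) = 5.171216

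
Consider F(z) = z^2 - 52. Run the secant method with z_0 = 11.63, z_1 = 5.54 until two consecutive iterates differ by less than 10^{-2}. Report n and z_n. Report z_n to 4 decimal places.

n = 5, z_n = 7.2111

F(11.63) = 83.256900, F(5.54) = -21.308400
z_2 = 5.540000 − (-21.308400)·(-6.090000)/(-104.565300) = 6.781025;  |Δ| = 1.241025
F(6.781025) = -6.017699
z_3 = 6.781025 − (-6.017699)·(1.241025)/(15.290701) = 7.269434;  |Δ| = 0.488409
F(7.269434) = 0.844671
z_4 = 7.269434 − 0.844671·(0.488409)/(6.862370) = 7.209317;  |Δ| = 0.060117
F(7.209317) = -0.025748
z_5 = 7.209317 − (-0.025748)·(-0.060117)/(-0.870419) = 7.211095;  |Δ| = 0.001778
|z_5 − z_4| = 0.001778 < 10^{-2}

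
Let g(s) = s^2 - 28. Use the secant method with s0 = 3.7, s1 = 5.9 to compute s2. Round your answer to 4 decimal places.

5.1906

g(3.7) = -14.310000, g(5.9) = 6.810000
s2 = 5.900000 − 6.810000·(5.900000 − 3.700000) / (6.810000 − (-14.310000)) = 5.900000 − (14.982000)/(21.120000) = 5.190625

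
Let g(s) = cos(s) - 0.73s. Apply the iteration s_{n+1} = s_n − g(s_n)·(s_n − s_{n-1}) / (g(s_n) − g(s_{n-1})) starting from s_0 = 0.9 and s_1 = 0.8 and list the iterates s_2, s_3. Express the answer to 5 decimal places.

0.87610, 0.87651

g(0.9) = -0.0353900, g(0.8) = 0.1127067
s_2 = 0.8000000 − 0.1127067·(0.8000000 − 0.9000000) / (0.1127067 − (-0.0353900)) = 0.8000000 − (-0.0112707)/(0.1480967) = 0.8761034
g(0.8761034) = 0.0005940
s_3 = 0.8761034 − 0.0005940·(0.8761034 − 0.8000000) / (0.0005940 − 0.1127067) = 0.8761034 − (0.0000452)/(-0.1121127) = 0.8765067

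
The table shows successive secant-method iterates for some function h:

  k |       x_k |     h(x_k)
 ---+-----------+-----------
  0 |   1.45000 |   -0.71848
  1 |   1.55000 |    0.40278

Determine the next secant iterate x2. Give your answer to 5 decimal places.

x2 = 1.55000 − 0.40278·(1.55000 − 1.45000) / (0.40278 − (-0.71848))
   = 1.55000 − (0.0402780)/(1.1212600) = 1.5140779

1.51408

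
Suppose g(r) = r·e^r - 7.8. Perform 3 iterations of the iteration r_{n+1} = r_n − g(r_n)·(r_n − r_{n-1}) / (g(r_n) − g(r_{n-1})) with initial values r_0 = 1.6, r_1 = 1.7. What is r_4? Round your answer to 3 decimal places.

g(1.6) = 0.12485, g(1.7) = 1.50571
r_2 = 1.70000 − 1.50571·(1.70000 − 1.60000) / (1.50571 − 0.12485) = 1.70000 − (0.15057)/(1.38086) = 1.59096
g(1.59096) = 0.00914
r_3 = 1.59096 − 0.00914·(1.59096 − 1.70000) / (0.00914 − 1.50571) = 1.59096 − (-0.00100)/(-1.49657) = 1.59029
g(1.59029) = 0.00067
r_4 = 1.59029 − 0.00067·(1.59029 − 1.59096) / (0.00067 − 0.00914) = 1.59029 − (0.00000)/(-0.00847) = 1.59024

1.590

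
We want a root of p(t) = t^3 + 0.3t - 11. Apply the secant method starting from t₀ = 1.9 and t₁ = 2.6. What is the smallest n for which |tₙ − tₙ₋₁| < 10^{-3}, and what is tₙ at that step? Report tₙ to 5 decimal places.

p(1.9) = -3.5710000, p(2.6) = 7.3560000
t₂ = 2.6000000 − 7.3560000·(0.7000000)/(10.9270000) = 2.1287636;  |Δ| = 0.4712364
p(2.1287636) = -0.7145922
t₃ = 2.1287636 − (-0.7145922)·(-0.4712364)/(-8.0705922) = 2.1704882;  |Δ| = 0.0417246
p(2.1704882) = -0.1236428
t₄ = 2.1704882 − (-0.1236428)·(0.0417246)/(0.5909494) = 2.1792181;  |Δ| = 0.0087299
p(2.1792181) = 0.0028535
t₅ = 2.1792181 − 0.0028535·(0.0087299)/(0.1264963) = 2.1790212;  |Δ| = 0.0001969
|t₅ − t₄| = 0.0001969 < 10^{-3}

n = 5, tₙ = 2.17902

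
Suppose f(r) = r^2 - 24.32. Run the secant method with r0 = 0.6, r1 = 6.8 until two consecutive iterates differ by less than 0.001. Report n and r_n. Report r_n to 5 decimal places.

n = 6, r_n = 4.93153

f(0.6) = -23.9600000, f(6.8) = 21.9200000
r2 = 6.8000000 − 21.9200000·(6.2000000)/(45.8800000) = 3.8378378;  |Δ| = 2.9621622
f(3.8378378) = -9.5910007
r3 = 3.8378378 − (-9.5910007)·(-2.9621622)/(-31.5110007) = 4.7394309;  |Δ| = 0.9015931
f(4.7394309) = -1.8577948
r4 = 4.7394309 − (-1.8577948)·(0.9015931)/(7.7332059) = 4.9560260;  |Δ| = 0.2165951
f(4.9560260) = 0.2421941
r5 = 4.9560260 − 0.2421941·(0.2165951)/(2.0999889) = 4.9310459;  |Δ| = 0.0249802
f(4.9310459) = -0.0047866
r6 = 4.9310459 − (-0.0047866)·(-0.0249802)/(-0.2469807) = 4.9315300;  |Δ| = 0.0004841
|r6 − r5| = 0.0004841 < 0.001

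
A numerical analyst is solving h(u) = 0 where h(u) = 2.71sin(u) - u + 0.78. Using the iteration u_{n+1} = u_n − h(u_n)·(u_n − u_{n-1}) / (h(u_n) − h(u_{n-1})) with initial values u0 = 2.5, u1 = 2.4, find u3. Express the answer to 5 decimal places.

h(2.5) = -0.0981405, h(2.4) = 0.2105052
u2 = 2.4000000 − 0.2105052·(2.4000000 − 2.5000000) / (0.2105052 − (-0.0981405)) = 2.4000000 − (-0.0210505)/(0.3086457) = 2.4682029
h(2.4682029) = 0.0018599
u3 = 2.4682029 − 0.0018599·(2.4682029 − 2.4000000) / (0.0018599 − 0.2105052) = 2.4682029 − (0.0001269)/(-0.2086453) = 2.4688108

2.46881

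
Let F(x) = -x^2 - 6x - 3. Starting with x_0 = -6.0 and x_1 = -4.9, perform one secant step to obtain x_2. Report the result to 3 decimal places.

F(-6.0) = -3.00000, F(-4.9) = 2.39000
x_2 = -4.90000 − 2.39000·(-4.90000 − (-6.00000)) / (2.39000 − (-3.00000)) = -4.90000 − (2.62900)/(5.39000) = -5.38776

-5.388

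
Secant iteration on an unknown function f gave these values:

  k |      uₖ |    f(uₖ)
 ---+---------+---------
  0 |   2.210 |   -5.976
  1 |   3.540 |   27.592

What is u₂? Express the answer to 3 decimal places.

u₂ = 3.540 − 27.592·(3.540 − 2.210) / (27.592 − (-5.976))
   = 3.540 − (36.69736)/(33.56800) = 2.44678

2.447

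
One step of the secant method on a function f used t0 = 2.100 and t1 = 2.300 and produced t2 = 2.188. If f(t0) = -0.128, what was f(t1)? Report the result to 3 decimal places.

0.163

The secant line through (2.100, -0.128) and (2.300, f(t1)) crosses zero at t2 = 2.188.
So (2.100, -0.128), (2.300, f(t1)), (2.188, 0) are collinear:
f(t1) = -0.128 · (2.300 − 2.188) / (2.100 − 2.188) = -0.128 · (0.11200)/(-0.08800) = 0.16291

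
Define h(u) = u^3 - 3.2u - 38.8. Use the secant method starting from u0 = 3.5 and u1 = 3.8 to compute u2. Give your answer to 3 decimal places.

3.694

h(3.5) = -7.12500, h(3.8) = 3.91200
u2 = 3.80000 − 3.91200·(3.80000 − 3.50000) / (3.91200 − (-7.12500)) = 3.80000 − (1.17360)/(11.03700) = 3.69367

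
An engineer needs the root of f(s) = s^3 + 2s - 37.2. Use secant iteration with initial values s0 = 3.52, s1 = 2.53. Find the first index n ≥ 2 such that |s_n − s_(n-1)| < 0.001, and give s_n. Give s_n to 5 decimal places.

n = 5, s_n = 3.13876

f(3.52) = 13.4542080, f(2.53) = -15.9457230
s2 = 2.5300000 − (-15.9457230)·(-0.9900000)/(-29.3999310) = 3.0669491;  |Δ| = 0.5369491
f(3.0669491) = -2.2178371
s3 = 3.0669491 − (-2.2178371)·(0.5369491)/(13.7278859) = 3.1536970;  |Δ| = 0.0867479
f(3.1536970) = 0.4734486
s4 = 3.1536970 − 0.4734486·(0.0867479)/(2.6912858) = 3.1384364;  |Δ| = 0.0152606
f(3.1384364) = -0.0102102
s5 = 3.1384364 − (-0.0102102)·(-0.0152606)/(-0.4836588) = 3.1387585;  |Δ| = 0.0003222
|s5 − s4| = 0.0003222 < 0.001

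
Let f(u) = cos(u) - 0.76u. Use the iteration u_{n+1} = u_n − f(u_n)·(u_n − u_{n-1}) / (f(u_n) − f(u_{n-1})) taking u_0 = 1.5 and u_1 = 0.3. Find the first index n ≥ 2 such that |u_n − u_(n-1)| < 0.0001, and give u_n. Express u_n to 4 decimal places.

f(1.5) = -1.069263, f(0.3) = 0.727336
u_2 = 0.300000 − 0.727336·(-1.200000)/(1.796599) = 0.785809;  |Δ| = 0.485809
f(0.785809) = 0.109602
u_3 = 0.785809 − 0.109602·(0.485809)/(-0.617735) = 0.872003;  |Δ| = 0.086195
f(0.872003) = -0.019429
u_4 = 0.872003 − (-0.019429)·(0.086195)/(-0.129030) = 0.859025;  |Δ| = 0.012979
f(0.859025) = 0.000317
u_5 = 0.859025 − 0.000317·(-0.012979)/(0.019746) = 0.859233;  |Δ| = 0.000209
f(0.859233) = 0.000001
u_6 = 0.859233 − 0.000001·(0.000209)/(-0.000317) = 0.859234;  |Δ| = 0.000001
|u_6 − u_5| = 0.000001 < 0.0001

n = 6, u_n = 0.8592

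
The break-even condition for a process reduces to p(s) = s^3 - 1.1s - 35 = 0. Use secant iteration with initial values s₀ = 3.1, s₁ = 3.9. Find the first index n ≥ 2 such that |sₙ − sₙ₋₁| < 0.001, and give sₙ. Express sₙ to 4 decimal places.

n = 5, sₙ = 3.3831

p(3.1) = -8.619000, p(3.9) = 20.029000
s₂ = 3.900000 − 20.029000·(0.800000)/(28.648000) = 3.340687;  |Δ| = 0.559313
p(3.340687) = -1.392057
s₃ = 3.340687 − (-1.392057)·(-0.559313)/(-21.421057) = 3.377034;  |Δ| = 0.036347
p(3.377034) = -0.201825
s₄ = 3.377034 − (-0.201825)·(0.036347)/(1.190231) = 3.383197;  |Δ| = 0.006163
p(3.383197) = 0.002647
s₅ = 3.383197 − 0.002647·(0.006163)/(0.204472) = 3.383118;  |Δ| = 0.000080
|s₅ − s₄| = 0.000080 < 0.001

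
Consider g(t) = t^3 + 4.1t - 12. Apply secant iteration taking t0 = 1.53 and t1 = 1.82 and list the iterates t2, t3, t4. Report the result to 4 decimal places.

g(1.53) = -2.145423, g(1.82) = 1.490568
t2 = 1.820000 − 1.490568·(1.820000 − 1.530000) / (1.490568 − (-2.145423)) = 1.820000 − (0.432265)/(3.635991) = 1.701115
g(1.701115) = -0.102755
t3 = 1.701115 − (-0.102755)·(1.701115 − 1.820000) / (-0.102755 − 1.490568) = 1.701115 − (0.012216)/(-1.593323) = 1.708782
g(1.708782) = -0.004460
t4 = 1.708782 − (-0.004460)·(1.708782 − 1.701115) / (-0.004460 − (-0.102755)) = 1.708782 − (-0.000034)/(0.098295) = 1.709130

1.7011, 1.7088, 1.7091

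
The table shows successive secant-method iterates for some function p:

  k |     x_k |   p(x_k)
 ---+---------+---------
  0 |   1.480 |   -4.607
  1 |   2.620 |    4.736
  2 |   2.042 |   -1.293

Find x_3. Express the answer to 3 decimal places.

2.166

x_3 = 2.042 − (-1.293)·(2.042 − 2.620) / (-1.293 − 4.736)
   = 2.042 − (0.74735)/(-6.02900) = 2.16596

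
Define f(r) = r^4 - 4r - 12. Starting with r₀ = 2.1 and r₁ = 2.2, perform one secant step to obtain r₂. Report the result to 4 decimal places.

2.1266

f(2.1) = -0.951900, f(2.2) = 2.625600
r₂ = 2.200000 − 2.625600·(2.200000 − 2.100000) / (2.625600 − (-0.951900)) = 2.200000 − (0.262560)/(3.577500) = 2.126608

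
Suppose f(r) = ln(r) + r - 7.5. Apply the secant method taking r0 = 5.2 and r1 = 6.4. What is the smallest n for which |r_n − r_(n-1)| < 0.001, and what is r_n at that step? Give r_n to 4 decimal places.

n = 4, r_n = 5.7507

f(5.2) = -0.651341, f(6.4) = 0.756298
r2 = 6.400000 − 0.756298·(1.200000)/(1.407639) = 5.755263;  |Δ| = 0.644737
f(5.755263) = 0.005377
r3 = 5.755263 − 0.005377·(-0.644737)/(-0.750921) = 5.750646;  |Δ| = 0.004617
f(5.750646) = -0.000042
r4 = 5.750646 − (-0.000042)·(-0.004617)/(-0.005420) = 5.750682;  |Δ| = 0.000036
|r4 − r3| = 0.000036 < 0.001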